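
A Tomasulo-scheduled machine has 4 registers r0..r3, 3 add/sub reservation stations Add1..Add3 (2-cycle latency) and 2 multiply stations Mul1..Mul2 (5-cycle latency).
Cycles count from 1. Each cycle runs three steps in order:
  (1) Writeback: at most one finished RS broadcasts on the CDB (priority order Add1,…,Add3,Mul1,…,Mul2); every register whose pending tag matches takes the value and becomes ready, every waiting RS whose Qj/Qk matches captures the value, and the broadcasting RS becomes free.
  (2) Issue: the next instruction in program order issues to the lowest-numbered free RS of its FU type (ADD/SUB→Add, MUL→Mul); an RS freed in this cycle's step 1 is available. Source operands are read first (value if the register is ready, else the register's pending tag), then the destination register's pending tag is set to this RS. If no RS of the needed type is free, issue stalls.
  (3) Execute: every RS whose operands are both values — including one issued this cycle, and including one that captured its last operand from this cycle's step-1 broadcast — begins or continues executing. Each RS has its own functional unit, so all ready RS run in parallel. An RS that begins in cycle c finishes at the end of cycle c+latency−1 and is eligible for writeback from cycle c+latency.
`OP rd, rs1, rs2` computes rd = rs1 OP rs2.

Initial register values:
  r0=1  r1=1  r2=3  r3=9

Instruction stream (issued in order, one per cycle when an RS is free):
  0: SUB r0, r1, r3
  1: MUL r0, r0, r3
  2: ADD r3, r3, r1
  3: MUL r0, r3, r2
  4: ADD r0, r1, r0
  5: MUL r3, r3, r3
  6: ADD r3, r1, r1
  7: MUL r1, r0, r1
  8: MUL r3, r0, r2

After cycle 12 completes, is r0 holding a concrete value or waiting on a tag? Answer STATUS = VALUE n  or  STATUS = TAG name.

STATUS = VALUE 31

  c1: issue SUB r0<-Add1  regs: r0:Add1,r1:1,r2:3,r3:9
  c2: issue MUL r0<-Mul1  regs: r0:Mul1,r1:1,r2:3,r3:9
  c3: CDB Add1=-8; issue ADD r3<-Add1  regs: r0:Mul1,r1:1,r2:3,r3:Add1
  c4: issue MUL r0<-Mul2  regs: r0:Mul2,r1:1,r2:3,r3:Add1
  c5: CDB Add1=10; issue ADD r0<-Add1  regs: r0:Add1,r1:1,r2:3,r3:10
  c6: stall  regs: r0:Add1,r1:1,r2:3,r3:10
  c7: stall  regs: r0:Add1,r1:1,r2:3,r3:10
  c8: CDB Mul1=-72; issue MUL r3<-Mul1  regs: r0:Add1,r1:1,r2:3,r3:Mul1
  c9: issue ADD r3<-Add2  regs: r0:Add1,r1:1,r2:3,r3:Add2
  c10: CDB Mul2=30; issue MUL r1<-Mul2  regs: r0:Add1,r1:Mul2,r2:3,r3:Add2
  c11: CDB Add2=2; stall  regs: r0:Add1,r1:Mul2,r2:3,r3:2
  c12: CDB Add1=31; stall  regs: r0:31,r1:Mul2,r2:3,r3:2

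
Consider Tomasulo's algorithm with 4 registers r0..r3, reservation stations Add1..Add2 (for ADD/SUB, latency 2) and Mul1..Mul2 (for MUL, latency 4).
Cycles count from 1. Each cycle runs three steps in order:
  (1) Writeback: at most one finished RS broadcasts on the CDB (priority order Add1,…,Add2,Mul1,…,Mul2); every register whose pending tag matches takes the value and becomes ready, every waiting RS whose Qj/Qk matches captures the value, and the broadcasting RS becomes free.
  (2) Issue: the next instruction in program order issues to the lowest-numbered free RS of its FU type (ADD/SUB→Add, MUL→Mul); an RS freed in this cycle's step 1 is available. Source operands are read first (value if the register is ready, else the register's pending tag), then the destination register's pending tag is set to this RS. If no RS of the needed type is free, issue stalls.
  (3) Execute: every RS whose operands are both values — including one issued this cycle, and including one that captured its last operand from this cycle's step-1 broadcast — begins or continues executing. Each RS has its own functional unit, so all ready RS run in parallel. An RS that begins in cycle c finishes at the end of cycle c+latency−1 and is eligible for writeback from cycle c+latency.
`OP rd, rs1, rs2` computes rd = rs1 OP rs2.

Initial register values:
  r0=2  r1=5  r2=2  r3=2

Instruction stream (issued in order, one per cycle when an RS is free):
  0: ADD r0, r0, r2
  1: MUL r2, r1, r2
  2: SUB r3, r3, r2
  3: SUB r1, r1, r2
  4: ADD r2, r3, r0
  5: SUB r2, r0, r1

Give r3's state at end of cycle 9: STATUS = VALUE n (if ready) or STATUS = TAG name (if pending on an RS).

STATUS = VALUE -8

  c1: issue ADD r0<-Add1  regs: r0:Add1,r1:5,r2:2,r3:2
  c2: issue MUL r2<-Mul1  regs: r0:Add1,r1:5,r2:Mul1,r3:2
  c3: CDB Add1=4; issue SUB r3<-Add1  regs: r0:4,r1:5,r2:Mul1,r3:Add1
  c4: issue SUB r1<-Add2  regs: r0:4,r1:Add2,r2:Mul1,r3:Add1
  c5: stall  regs: r0:4,r1:Add2,r2:Mul1,r3:Add1
  c6: CDB Mul1=10; stall  regs: r0:4,r1:Add2,r2:10,r3:Add1
  c7: stall  regs: r0:4,r1:Add2,r2:10,r3:Add1
  c8: CDB Add1=-8; issue ADD r2<-Add1  regs: r0:4,r1:Add2,r2:Add1,r3:-8
  c9: CDB Add2=-5; issue SUB r2<-Add2  regs: r0:4,r1:-5,r2:Add2,r3:-8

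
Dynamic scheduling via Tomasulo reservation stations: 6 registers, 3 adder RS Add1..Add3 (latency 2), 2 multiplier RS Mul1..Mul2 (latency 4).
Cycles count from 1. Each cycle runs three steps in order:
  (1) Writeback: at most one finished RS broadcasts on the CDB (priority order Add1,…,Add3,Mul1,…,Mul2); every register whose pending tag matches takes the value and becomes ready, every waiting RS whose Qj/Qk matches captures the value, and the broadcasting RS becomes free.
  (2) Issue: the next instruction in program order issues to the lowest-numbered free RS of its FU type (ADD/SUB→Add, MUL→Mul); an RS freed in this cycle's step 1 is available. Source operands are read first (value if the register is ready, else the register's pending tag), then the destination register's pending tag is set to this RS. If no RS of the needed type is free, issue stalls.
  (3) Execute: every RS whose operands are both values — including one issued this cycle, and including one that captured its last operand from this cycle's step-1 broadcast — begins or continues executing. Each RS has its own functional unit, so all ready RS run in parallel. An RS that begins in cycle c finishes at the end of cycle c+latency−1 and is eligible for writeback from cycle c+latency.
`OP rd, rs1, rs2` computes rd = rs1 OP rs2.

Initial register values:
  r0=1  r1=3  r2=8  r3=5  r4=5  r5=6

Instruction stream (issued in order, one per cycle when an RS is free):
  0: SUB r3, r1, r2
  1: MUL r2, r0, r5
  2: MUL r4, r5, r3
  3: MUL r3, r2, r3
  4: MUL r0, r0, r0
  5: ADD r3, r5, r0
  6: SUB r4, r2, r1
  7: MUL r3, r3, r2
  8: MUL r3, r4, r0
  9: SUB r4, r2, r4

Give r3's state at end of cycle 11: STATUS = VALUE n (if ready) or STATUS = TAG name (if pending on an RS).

cycle 1: issue SUB r3<-Add1 // r0:1,r1:3,r2:8,r3:Add1,r4:5,r5:6
cycle 2: issue MUL r2<-Mul1 // r0:1,r1:3,r2:Mul1,r3:Add1,r4:5,r5:6
cycle 3: CDB Add1=-5; issue MUL r4<-Mul2 // r0:1,r1:3,r2:Mul1,r3:-5,r4:Mul2,r5:6
cycle 4: stall // r0:1,r1:3,r2:Mul1,r3:-5,r4:Mul2,r5:6
cycle 5: stall // r0:1,r1:3,r2:Mul1,r3:-5,r4:Mul2,r5:6
cycle 6: CDB Mul1=6; issue MUL r3<-Mul1 // r0:1,r1:3,r2:6,r3:Mul1,r4:Mul2,r5:6
cycle 7: CDB Mul2=-30; issue MUL r0<-Mul2 // r0:Mul2,r1:3,r2:6,r3:Mul1,r4:-30,r5:6
cycle 8: issue ADD r3<-Add1 // r0:Mul2,r1:3,r2:6,r3:Add1,r4:-30,r5:6
cycle 9: issue SUB r4<-Add2 // r0:Mul2,r1:3,r2:6,r3:Add1,r4:Add2,r5:6
cycle 10: CDB Mul1=-30; issue MUL r3<-Mul1 // r0:Mul2,r1:3,r2:6,r3:Mul1,r4:Add2,r5:6
cycle 11: CDB Add2=3; stall // r0:Mul2,r1:3,r2:6,r3:Mul1,r4:3,r5:6

STATUS = TAG Mul1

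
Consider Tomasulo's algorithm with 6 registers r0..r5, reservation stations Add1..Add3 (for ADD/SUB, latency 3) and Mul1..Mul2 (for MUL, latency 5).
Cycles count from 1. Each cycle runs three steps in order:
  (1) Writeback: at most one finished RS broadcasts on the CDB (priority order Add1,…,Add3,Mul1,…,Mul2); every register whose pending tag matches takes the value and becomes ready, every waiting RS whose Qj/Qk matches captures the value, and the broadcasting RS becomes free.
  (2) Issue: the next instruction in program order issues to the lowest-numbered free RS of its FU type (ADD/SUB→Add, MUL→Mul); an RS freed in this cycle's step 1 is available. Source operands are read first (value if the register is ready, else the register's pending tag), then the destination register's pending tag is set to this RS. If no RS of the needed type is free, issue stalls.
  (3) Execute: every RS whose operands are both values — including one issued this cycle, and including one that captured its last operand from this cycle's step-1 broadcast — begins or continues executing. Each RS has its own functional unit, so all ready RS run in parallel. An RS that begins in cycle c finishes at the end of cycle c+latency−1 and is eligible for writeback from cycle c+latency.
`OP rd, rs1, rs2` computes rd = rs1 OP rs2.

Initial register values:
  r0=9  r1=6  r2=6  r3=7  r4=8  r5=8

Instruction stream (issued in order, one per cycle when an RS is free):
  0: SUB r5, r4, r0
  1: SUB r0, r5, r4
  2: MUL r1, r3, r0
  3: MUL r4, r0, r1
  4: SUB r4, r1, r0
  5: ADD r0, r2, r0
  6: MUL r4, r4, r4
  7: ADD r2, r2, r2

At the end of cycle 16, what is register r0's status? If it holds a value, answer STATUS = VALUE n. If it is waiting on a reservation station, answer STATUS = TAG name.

STATUS = VALUE -3

c1: issue SUB r5<-Add1 | r0:9,r1:6,r2:6,r3:7,r4:8,r5:Add1
c2: issue SUB r0<-Add2 | r0:Add2,r1:6,r2:6,r3:7,r4:8,r5:Add1
c3: issue MUL r1<-Mul1 | r0:Add2,r1:Mul1,r2:6,r3:7,r4:8,r5:Add1
c4: CDB Add1=-1; issue MUL r4<-Mul2 | r0:Add2,r1:Mul1,r2:6,r3:7,r4:Mul2,r5:-1
c5: issue SUB r4<-Add1 | r0:Add2,r1:Mul1,r2:6,r3:7,r4:Add1,r5:-1
c6: issue ADD r0<-Add3 | r0:Add3,r1:Mul1,r2:6,r3:7,r4:Add1,r5:-1
c7: CDB Add2=-9; stall | r0:Add3,r1:Mul1,r2:6,r3:7,r4:Add1,r5:-1
c8: stall | r0:Add3,r1:Mul1,r2:6,r3:7,r4:Add1,r5:-1
c9: stall | r0:Add3,r1:Mul1,r2:6,r3:7,r4:Add1,r5:-1
c10: CDB Add3=-3; stall | r0:-3,r1:Mul1,r2:6,r3:7,r4:Add1,r5:-1
c11: stall | r0:-3,r1:Mul1,r2:6,r3:7,r4:Add1,r5:-1
c12: CDB Mul1=-63; issue MUL r4<-Mul1 | r0:-3,r1:-63,r2:6,r3:7,r4:Mul1,r5:-1
c13: issue ADD r2<-Add2 | r0:-3,r1:-63,r2:Add2,r3:7,r4:Mul1,r5:-1
c14: - | r0:-3,r1:-63,r2:Add2,r3:7,r4:Mul1,r5:-1
c15: CDB Add1=-54 | r0:-3,r1:-63,r2:Add2,r3:7,r4:Mul1,r5:-1
c16: CDB Add2=12 | r0:-3,r1:-63,r2:12,r3:7,r4:Mul1,r5:-1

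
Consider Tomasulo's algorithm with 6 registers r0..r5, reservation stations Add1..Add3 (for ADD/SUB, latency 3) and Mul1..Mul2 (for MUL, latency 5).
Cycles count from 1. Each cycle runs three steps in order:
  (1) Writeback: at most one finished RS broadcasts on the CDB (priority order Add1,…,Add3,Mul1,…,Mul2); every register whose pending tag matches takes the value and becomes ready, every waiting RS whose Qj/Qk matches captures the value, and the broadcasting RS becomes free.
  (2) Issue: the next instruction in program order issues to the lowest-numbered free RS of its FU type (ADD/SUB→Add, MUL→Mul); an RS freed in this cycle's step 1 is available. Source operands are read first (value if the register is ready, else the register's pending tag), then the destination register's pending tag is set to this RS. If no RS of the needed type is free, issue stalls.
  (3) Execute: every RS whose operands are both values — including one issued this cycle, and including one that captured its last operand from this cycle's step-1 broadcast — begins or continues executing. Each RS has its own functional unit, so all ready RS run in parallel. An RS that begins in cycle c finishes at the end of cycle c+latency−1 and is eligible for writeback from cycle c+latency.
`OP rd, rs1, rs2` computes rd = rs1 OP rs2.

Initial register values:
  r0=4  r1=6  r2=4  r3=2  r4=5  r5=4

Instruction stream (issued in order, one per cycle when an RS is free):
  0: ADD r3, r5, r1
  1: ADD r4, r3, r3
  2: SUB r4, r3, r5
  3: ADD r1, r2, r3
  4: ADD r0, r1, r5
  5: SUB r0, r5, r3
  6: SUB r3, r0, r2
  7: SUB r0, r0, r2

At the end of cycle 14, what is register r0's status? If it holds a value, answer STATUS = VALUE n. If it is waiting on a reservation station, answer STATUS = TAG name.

  c1: issue ADD r3<-Add1  regs: r0:4,r1:6,r2:4,r3:Add1,r4:5,r5:4
  c2: issue ADD r4<-Add2  regs: r0:4,r1:6,r2:4,r3:Add1,r4:Add2,r5:4
  c3: issue SUB r4<-Add3  regs: r0:4,r1:6,r2:4,r3:Add1,r4:Add3,r5:4
  c4: CDB Add1=10; issue ADD r1<-Add1  regs: r0:4,r1:Add1,r2:4,r3:10,r4:Add3,r5:4
  c5: stall  regs: r0:4,r1:Add1,r2:4,r3:10,r4:Add3,r5:4
  c6: stall  regs: r0:4,r1:Add1,r2:4,r3:10,r4:Add3,r5:4
  c7: CDB Add1=14; issue ADD r0<-Add1  regs: r0:Add1,r1:14,r2:4,r3:10,r4:Add3,r5:4
  c8: CDB Add2=20; issue SUB r0<-Add2  regs: r0:Add2,r1:14,r2:4,r3:10,r4:Add3,r5:4
  c9: CDB Add3=6; issue SUB r3<-Add3  regs: r0:Add2,r1:14,r2:4,r3:Add3,r4:6,r5:4
  c10: CDB Add1=18; issue SUB r0<-Add1  regs: r0:Add1,r1:14,r2:4,r3:Add3,r4:6,r5:4
  c11: CDB Add2=-6  regs: r0:Add1,r1:14,r2:4,r3:Add3,r4:6,r5:4
  c12: -  regs: r0:Add1,r1:14,r2:4,r3:Add3,r4:6,r5:4
  c13: -  regs: r0:Add1,r1:14,r2:4,r3:Add3,r4:6,r5:4
  c14: CDB Add1=-10  regs: r0:-10,r1:14,r2:4,r3:Add3,r4:6,r5:4

STATUS = VALUE -10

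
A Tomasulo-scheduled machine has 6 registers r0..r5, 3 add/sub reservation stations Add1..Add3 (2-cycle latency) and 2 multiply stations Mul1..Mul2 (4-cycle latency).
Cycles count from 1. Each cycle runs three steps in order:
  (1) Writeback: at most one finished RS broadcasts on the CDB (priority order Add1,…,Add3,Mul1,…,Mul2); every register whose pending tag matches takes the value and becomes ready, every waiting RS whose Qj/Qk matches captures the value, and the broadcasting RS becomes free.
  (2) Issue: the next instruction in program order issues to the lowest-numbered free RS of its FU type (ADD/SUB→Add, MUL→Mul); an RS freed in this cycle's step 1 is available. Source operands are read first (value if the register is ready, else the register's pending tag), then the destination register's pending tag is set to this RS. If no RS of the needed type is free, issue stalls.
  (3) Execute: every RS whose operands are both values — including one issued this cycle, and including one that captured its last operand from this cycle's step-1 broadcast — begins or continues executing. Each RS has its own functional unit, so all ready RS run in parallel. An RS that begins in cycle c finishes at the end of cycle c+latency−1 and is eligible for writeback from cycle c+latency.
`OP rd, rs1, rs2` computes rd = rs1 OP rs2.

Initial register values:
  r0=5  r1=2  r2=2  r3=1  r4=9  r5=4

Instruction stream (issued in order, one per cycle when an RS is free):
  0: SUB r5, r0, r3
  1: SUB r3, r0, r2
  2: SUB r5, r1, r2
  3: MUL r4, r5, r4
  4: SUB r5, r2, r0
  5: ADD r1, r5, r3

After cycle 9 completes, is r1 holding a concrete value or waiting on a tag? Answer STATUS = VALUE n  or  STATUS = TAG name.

STATUS = VALUE 0

cycle 1: issue SUB r5<-Add1 // r0:5,r1:2,r2:2,r3:1,r4:9,r5:Add1
cycle 2: issue SUB r3<-Add2 // r0:5,r1:2,r2:2,r3:Add2,r4:9,r5:Add1
cycle 3: CDB Add1=4; issue SUB r5<-Add1 // r0:5,r1:2,r2:2,r3:Add2,r4:9,r5:Add1
cycle 4: CDB Add2=3; issue MUL r4<-Mul1 // r0:5,r1:2,r2:2,r3:3,r4:Mul1,r5:Add1
cycle 5: CDB Add1=0; issue SUB r5<-Add1 // r0:5,r1:2,r2:2,r3:3,r4:Mul1,r5:Add1
cycle 6: issue ADD r1<-Add2 // r0:5,r1:Add2,r2:2,r3:3,r4:Mul1,r5:Add1
cycle 7: CDB Add1=-3 // r0:5,r1:Add2,r2:2,r3:3,r4:Mul1,r5:-3
cycle 8: - // r0:5,r1:Add2,r2:2,r3:3,r4:Mul1,r5:-3
cycle 9: CDB Add2=0 // r0:5,r1:0,r2:2,r3:3,r4:Mul1,r5:-3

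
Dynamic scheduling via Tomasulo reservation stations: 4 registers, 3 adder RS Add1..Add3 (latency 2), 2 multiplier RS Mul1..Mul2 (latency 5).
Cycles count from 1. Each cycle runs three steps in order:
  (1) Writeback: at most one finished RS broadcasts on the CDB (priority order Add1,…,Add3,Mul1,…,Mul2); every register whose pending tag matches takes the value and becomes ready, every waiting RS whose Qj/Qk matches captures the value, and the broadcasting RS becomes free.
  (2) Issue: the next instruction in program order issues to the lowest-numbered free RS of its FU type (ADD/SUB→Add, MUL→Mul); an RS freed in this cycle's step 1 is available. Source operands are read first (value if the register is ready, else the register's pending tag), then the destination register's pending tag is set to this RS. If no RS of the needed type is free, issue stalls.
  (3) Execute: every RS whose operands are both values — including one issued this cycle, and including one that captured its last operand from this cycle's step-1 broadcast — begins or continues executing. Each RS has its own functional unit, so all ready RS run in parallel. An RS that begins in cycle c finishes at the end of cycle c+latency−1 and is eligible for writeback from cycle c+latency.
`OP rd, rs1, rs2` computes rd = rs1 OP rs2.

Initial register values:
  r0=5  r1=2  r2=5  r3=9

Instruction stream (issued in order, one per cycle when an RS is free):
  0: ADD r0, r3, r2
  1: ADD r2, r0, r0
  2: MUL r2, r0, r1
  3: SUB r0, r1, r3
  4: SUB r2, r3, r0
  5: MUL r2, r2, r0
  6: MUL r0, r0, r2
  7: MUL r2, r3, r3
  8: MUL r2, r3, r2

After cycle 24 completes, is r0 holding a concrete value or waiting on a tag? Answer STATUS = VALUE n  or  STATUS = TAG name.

  c1: issue ADD r0<-Add1  regs: r0:Add1,r1:2,r2:5,r3:9
  c2: issue ADD r2<-Add2  regs: r0:Add1,r1:2,r2:Add2,r3:9
  c3: CDB Add1=14; issue MUL r2<-Mul1  regs: r0:14,r1:2,r2:Mul1,r3:9
  c4: issue SUB r0<-Add1  regs: r0:Add1,r1:2,r2:Mul1,r3:9
  c5: CDB Add2=28; issue SUB r2<-Add2  regs: r0:Add1,r1:2,r2:Add2,r3:9
  c6: CDB Add1=-7; issue MUL r2<-Mul2  regs: r0:-7,r1:2,r2:Mul2,r3:9
  c7: stall  regs: r0:-7,r1:2,r2:Mul2,r3:9
  c8: CDB Add2=16; stall  regs: r0:-7,r1:2,r2:Mul2,r3:9
  c9: CDB Mul1=28; issue MUL r0<-Mul1  regs: r0:Mul1,r1:2,r2:Mul2,r3:9
  c10: stall  regs: r0:Mul1,r1:2,r2:Mul2,r3:9
  c11: stall  regs: r0:Mul1,r1:2,r2:Mul2,r3:9
  c12: stall  regs: r0:Mul1,r1:2,r2:Mul2,r3:9
  c13: CDB Mul2=-112; issue MUL r2<-Mul2  regs: r0:Mul1,r1:2,r2:Mul2,r3:9
  c14: stall  regs: r0:Mul1,r1:2,r2:Mul2,r3:9
  c15: stall  regs: r0:Mul1,r1:2,r2:Mul2,r3:9
  c16: stall  regs: r0:Mul1,r1:2,r2:Mul2,r3:9
  c17: stall  regs: r0:Mul1,r1:2,r2:Mul2,r3:9
  c18: CDB Mul1=784; issue MUL r2<-Mul1  regs: r0:784,r1:2,r2:Mul1,r3:9
  c19: CDB Mul2=81  regs: r0:784,r1:2,r2:Mul1,r3:9
  c20: -  regs: r0:784,r1:2,r2:Mul1,r3:9
  c21: -  regs: r0:784,r1:2,r2:Mul1,r3:9
  c22: -  regs: r0:784,r1:2,r2:Mul1,r3:9
  c23: -  regs: r0:784,r1:2,r2:Mul1,r3:9
  c24: CDB Mul1=729  regs: r0:784,r1:2,r2:729,r3:9

STATUS = VALUE 784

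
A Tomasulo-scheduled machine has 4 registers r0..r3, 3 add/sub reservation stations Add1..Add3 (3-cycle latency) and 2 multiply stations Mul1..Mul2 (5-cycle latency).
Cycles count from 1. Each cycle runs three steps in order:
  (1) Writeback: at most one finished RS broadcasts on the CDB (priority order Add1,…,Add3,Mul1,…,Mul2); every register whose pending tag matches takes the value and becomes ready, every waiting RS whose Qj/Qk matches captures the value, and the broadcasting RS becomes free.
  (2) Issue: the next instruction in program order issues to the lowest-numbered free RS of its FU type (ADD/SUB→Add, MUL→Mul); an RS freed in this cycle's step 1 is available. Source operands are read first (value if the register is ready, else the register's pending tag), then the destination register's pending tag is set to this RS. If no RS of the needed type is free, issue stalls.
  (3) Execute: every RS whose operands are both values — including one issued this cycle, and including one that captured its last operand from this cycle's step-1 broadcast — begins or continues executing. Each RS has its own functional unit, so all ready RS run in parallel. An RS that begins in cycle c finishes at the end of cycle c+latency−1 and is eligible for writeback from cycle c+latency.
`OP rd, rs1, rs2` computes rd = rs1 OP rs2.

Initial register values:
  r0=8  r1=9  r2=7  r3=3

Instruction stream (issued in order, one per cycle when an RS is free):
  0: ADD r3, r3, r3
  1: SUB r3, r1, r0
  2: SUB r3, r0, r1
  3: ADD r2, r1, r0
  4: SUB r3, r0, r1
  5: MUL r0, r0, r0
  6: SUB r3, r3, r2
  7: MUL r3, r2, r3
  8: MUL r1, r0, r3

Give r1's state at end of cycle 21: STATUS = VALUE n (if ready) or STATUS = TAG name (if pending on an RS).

STATUS = VALUE -19584

  c1: issue ADD r3<-Add1  regs: r0:8,r1:9,r2:7,r3:Add1
  c2: issue SUB r3<-Add2  regs: r0:8,r1:9,r2:7,r3:Add2
  c3: issue SUB r3<-Add3  regs: r0:8,r1:9,r2:7,r3:Add3
  c4: CDB Add1=6; issue ADD r2<-Add1  regs: r0:8,r1:9,r2:Add1,r3:Add3
  c5: CDB Add2=1; issue SUB r3<-Add2  regs: r0:8,r1:9,r2:Add1,r3:Add2
  c6: CDB Add3=-1; issue MUL r0<-Mul1  regs: r0:Mul1,r1:9,r2:Add1,r3:Add2
  c7: CDB Add1=17; issue SUB r3<-Add1  regs: r0:Mul1,r1:9,r2:17,r3:Add1
  c8: CDB Add2=-1; issue MUL r3<-Mul2  regs: r0:Mul1,r1:9,r2:17,r3:Mul2
  c9: stall  regs: r0:Mul1,r1:9,r2:17,r3:Mul2
  c10: stall  regs: r0:Mul1,r1:9,r2:17,r3:Mul2
  c11: CDB Add1=-18; stall  regs: r0:Mul1,r1:9,r2:17,r3:Mul2
  c12: CDB Mul1=64; issue MUL r1<-Mul1  regs: r0:64,r1:Mul1,r2:17,r3:Mul2
  c13: -  regs: r0:64,r1:Mul1,r2:17,r3:Mul2
  c14: -  regs: r0:64,r1:Mul1,r2:17,r3:Mul2
  c15: -  regs: r0:64,r1:Mul1,r2:17,r3:Mul2
  c16: CDB Mul2=-306  regs: r0:64,r1:Mul1,r2:17,r3:-306
  c17: -  regs: r0:64,r1:Mul1,r2:17,r3:-306
  c18: -  regs: r0:64,r1:Mul1,r2:17,r3:-306
  c19: -  regs: r0:64,r1:Mul1,r2:17,r3:-306
  c20: -  regs: r0:64,r1:Mul1,r2:17,r3:-306
  c21: CDB Mul1=-19584  regs: r0:64,r1:-19584,r2:17,r3:-306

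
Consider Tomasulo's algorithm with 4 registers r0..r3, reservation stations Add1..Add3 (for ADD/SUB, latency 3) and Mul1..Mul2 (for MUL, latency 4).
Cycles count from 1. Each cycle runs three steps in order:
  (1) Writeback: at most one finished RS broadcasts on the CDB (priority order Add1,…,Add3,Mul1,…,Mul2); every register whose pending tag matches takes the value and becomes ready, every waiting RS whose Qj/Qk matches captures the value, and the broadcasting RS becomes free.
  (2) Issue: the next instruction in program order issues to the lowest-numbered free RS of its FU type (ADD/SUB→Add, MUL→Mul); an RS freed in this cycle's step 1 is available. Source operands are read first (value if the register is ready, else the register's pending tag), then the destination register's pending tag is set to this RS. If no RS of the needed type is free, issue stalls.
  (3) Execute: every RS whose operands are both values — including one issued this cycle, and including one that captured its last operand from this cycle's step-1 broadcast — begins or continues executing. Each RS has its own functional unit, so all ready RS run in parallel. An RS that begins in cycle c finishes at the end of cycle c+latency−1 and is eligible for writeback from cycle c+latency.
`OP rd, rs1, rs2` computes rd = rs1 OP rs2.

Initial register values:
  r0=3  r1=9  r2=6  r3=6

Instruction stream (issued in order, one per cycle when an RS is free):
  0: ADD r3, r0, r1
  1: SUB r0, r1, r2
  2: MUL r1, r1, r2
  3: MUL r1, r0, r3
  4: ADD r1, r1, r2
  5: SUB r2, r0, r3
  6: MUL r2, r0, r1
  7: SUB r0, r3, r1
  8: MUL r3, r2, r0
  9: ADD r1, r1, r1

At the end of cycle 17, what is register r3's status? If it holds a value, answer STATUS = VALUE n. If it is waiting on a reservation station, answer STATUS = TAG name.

STATUS = TAG Mul2

  c1: issue ADD r3<-Add1  regs: r0:3,r1:9,r2:6,r3:Add1
  c2: issue SUB r0<-Add2  regs: r0:Add2,r1:9,r2:6,r3:Add1
  c3: issue MUL r1<-Mul1  regs: r0:Add2,r1:Mul1,r2:6,r3:Add1
  c4: CDB Add1=12; issue MUL r1<-Mul2  regs: r0:Add2,r1:Mul2,r2:6,r3:12
  c5: CDB Add2=3; issue ADD r1<-Add1  regs: r0:3,r1:Add1,r2:6,r3:12
  c6: issue SUB r2<-Add2  regs: r0:3,r1:Add1,r2:Add2,r3:12
  c7: CDB Mul1=54; issue MUL r2<-Mul1  regs: r0:3,r1:Add1,r2:Mul1,r3:12
  c8: issue SUB r0<-Add3  regs: r0:Add3,r1:Add1,r2:Mul1,r3:12
  c9: CDB Add2=-9; stall  regs: r0:Add3,r1:Add1,r2:Mul1,r3:12
  c10: CDB Mul2=36; issue MUL r3<-Mul2  regs: r0:Add3,r1:Add1,r2:Mul1,r3:Mul2
  c11: issue ADD r1<-Add2  regs: r0:Add3,r1:Add2,r2:Mul1,r3:Mul2
  c12: -  regs: r0:Add3,r1:Add2,r2:Mul1,r3:Mul2
  c13: CDB Add1=42  regs: r0:Add3,r1:Add2,r2:Mul1,r3:Mul2
  c14: -  regs: r0:Add3,r1:Add2,r2:Mul1,r3:Mul2
  c15: -  regs: r0:Add3,r1:Add2,r2:Mul1,r3:Mul2
  c16: CDB Add2=84  regs: r0:Add3,r1:84,r2:Mul1,r3:Mul2
  c17: CDB Add3=-30  regs: r0:-30,r1:84,r2:Mul1,r3:Mul2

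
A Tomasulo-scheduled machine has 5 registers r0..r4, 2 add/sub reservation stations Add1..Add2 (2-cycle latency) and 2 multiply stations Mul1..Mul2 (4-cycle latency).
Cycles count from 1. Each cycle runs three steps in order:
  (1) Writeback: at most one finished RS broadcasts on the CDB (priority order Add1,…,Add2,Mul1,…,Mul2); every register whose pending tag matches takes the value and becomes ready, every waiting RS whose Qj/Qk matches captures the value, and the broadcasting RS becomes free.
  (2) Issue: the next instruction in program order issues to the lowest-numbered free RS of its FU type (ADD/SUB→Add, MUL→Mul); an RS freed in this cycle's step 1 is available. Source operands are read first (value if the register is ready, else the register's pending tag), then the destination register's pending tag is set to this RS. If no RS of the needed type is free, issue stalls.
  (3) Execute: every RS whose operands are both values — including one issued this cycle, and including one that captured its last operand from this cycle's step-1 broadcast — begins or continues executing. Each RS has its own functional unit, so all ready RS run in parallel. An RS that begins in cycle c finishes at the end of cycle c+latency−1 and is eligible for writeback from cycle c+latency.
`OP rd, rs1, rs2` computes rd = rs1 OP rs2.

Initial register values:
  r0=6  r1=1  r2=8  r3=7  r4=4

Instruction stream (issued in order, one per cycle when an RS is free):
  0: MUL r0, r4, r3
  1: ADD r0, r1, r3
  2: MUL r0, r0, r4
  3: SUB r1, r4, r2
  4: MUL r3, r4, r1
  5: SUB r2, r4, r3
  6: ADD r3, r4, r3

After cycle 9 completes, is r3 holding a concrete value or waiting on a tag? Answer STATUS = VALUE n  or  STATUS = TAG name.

c1: issue MUL r0<-Mul1 | r0:Mul1,r1:1,r2:8,r3:7,r4:4
c2: issue ADD r0<-Add1 | r0:Add1,r1:1,r2:8,r3:7,r4:4
c3: issue MUL r0<-Mul2 | r0:Mul2,r1:1,r2:8,r3:7,r4:4
c4: CDB Add1=8; issue SUB r1<-Add1 | r0:Mul2,r1:Add1,r2:8,r3:7,r4:4
c5: CDB Mul1=28; issue MUL r3<-Mul1 | r0:Mul2,r1:Add1,r2:8,r3:Mul1,r4:4
c6: CDB Add1=-4; issue SUB r2<-Add1 | r0:Mul2,r1:-4,r2:Add1,r3:Mul1,r4:4
c7: issue ADD r3<-Add2 | r0:Mul2,r1:-4,r2:Add1,r3:Add2,r4:4
c8: CDB Mul2=32 | r0:32,r1:-4,r2:Add1,r3:Add2,r4:4
c9: - | r0:32,r1:-4,r2:Add1,r3:Add2,r4:4

STATUS = TAG Add2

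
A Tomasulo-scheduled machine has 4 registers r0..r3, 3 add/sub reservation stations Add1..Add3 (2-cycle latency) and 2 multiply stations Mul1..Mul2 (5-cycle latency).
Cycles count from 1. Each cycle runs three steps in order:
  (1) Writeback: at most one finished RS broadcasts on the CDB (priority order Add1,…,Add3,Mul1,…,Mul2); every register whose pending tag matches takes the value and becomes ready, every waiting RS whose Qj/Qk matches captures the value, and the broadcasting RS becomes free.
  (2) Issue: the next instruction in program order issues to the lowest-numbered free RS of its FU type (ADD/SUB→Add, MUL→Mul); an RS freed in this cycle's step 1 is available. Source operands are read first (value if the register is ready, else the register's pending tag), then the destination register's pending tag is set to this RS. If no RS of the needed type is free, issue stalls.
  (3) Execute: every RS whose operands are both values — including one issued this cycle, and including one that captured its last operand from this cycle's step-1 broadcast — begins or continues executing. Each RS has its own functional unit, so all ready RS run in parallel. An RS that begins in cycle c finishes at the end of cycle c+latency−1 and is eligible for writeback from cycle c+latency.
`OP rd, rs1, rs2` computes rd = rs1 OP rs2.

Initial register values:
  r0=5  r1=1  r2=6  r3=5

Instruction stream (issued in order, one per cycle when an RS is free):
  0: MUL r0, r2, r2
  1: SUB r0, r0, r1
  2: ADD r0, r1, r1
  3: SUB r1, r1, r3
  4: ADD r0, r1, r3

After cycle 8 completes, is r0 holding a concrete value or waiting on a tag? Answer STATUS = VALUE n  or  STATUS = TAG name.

STATUS = VALUE 1

c1: issue MUL r0<-Mul1 | r0:Mul1,r1:1,r2:6,r3:5
c2: issue SUB r0<-Add1 | r0:Add1,r1:1,r2:6,r3:5
c3: issue ADD r0<-Add2 | r0:Add2,r1:1,r2:6,r3:5
c4: issue SUB r1<-Add3 | r0:Add2,r1:Add3,r2:6,r3:5
c5: CDB Add2=2; issue ADD r0<-Add2 | r0:Add2,r1:Add3,r2:6,r3:5
c6: CDB Add3=-4 | r0:Add2,r1:-4,r2:6,r3:5
c7: CDB Mul1=36 | r0:Add2,r1:-4,r2:6,r3:5
c8: CDB Add2=1 | r0:1,r1:-4,r2:6,r3:5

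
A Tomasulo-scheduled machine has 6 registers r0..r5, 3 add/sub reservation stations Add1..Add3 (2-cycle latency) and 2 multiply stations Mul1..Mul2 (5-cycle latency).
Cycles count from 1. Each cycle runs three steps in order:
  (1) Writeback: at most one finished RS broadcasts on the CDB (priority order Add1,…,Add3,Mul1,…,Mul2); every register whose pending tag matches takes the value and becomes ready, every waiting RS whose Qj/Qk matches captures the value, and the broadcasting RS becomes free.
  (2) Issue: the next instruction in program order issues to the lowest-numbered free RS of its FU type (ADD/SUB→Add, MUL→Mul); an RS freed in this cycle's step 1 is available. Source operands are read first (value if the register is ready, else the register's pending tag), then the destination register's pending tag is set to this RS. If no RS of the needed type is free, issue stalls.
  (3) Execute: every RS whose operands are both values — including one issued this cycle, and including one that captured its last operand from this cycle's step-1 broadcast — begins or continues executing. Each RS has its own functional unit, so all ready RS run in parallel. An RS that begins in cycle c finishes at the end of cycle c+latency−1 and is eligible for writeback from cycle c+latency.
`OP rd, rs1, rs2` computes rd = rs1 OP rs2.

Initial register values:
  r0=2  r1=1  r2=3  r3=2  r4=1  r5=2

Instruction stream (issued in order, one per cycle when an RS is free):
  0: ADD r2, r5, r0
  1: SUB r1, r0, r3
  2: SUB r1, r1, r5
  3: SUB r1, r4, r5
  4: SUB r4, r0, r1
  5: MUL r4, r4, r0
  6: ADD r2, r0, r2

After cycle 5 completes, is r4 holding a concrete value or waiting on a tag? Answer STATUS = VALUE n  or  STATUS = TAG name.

STATUS = TAG Add3

c1: issue ADD r2<-Add1 | r0:2,r1:1,r2:Add1,r3:2,r4:1,r5:2
c2: issue SUB r1<-Add2 | r0:2,r1:Add2,r2:Add1,r3:2,r4:1,r5:2
c3: CDB Add1=4; issue SUB r1<-Add1 | r0:2,r1:Add1,r2:4,r3:2,r4:1,r5:2
c4: CDB Add2=0; issue SUB r1<-Add2 | r0:2,r1:Add2,r2:4,r3:2,r4:1,r5:2
c5: issue SUB r4<-Add3 | r0:2,r1:Add2,r2:4,r3:2,r4:Add3,r5:2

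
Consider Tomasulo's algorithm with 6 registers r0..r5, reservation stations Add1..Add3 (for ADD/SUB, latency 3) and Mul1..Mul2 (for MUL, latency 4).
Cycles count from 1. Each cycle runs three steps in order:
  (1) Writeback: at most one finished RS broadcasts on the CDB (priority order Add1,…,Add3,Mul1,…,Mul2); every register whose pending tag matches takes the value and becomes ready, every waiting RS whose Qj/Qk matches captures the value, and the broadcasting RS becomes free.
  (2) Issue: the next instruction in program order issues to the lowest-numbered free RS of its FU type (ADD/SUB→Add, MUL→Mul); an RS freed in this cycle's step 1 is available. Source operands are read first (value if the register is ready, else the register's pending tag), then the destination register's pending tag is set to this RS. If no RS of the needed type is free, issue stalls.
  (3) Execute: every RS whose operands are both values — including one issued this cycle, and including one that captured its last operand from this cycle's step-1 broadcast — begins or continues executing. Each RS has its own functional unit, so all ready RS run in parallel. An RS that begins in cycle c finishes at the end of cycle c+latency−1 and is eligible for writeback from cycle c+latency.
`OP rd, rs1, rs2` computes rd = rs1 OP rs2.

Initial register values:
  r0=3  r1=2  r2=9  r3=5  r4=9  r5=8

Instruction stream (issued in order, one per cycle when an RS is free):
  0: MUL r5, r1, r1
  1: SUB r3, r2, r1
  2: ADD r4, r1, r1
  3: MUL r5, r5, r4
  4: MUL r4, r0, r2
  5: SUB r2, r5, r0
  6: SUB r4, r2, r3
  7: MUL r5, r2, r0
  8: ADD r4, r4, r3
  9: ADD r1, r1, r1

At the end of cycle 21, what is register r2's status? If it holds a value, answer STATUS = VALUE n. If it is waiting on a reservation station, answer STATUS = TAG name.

cycle 1: issue MUL r5<-Mul1 // r0:3,r1:2,r2:9,r3:5,r4:9,r5:Mul1
cycle 2: issue SUB r3<-Add1 // r0:3,r1:2,r2:9,r3:Add1,r4:9,r5:Mul1
cycle 3: issue ADD r4<-Add2 // r0:3,r1:2,r2:9,r3:Add1,r4:Add2,r5:Mul1
cycle 4: issue MUL r5<-Mul2 // r0:3,r1:2,r2:9,r3:Add1,r4:Add2,r5:Mul2
cycle 5: CDB Add1=7; stall // r0:3,r1:2,r2:9,r3:7,r4:Add2,r5:Mul2
cycle 6: CDB Add2=4; stall // r0:3,r1:2,r2:9,r3:7,r4:4,r5:Mul2
cycle 7: CDB Mul1=4; issue MUL r4<-Mul1 // r0:3,r1:2,r2:9,r3:7,r4:Mul1,r5:Mul2
cycle 8: issue SUB r2<-Add1 // r0:3,r1:2,r2:Add1,r3:7,r4:Mul1,r5:Mul2
cycle 9: issue SUB r4<-Add2 // r0:3,r1:2,r2:Add1,r3:7,r4:Add2,r5:Mul2
cycle 10: stall // r0:3,r1:2,r2:Add1,r3:7,r4:Add2,r5:Mul2
cycle 11: CDB Mul1=27; issue MUL r5<-Mul1 // r0:3,r1:2,r2:Add1,r3:7,r4:Add2,r5:Mul1
cycle 12: CDB Mul2=16; issue ADD r4<-Add3 // r0:3,r1:2,r2:Add1,r3:7,r4:Add3,r5:Mul1
cycle 13: stall // r0:3,r1:2,r2:Add1,r3:7,r4:Add3,r5:Mul1
cycle 14: stall // r0:3,r1:2,r2:Add1,r3:7,r4:Add3,r5:Mul1
cycle 15: CDB Add1=13; issue ADD r1<-Add1 // r0:3,r1:Add1,r2:13,r3:7,r4:Add3,r5:Mul1
cycle 16: - // r0:3,r1:Add1,r2:13,r3:7,r4:Add3,r5:Mul1
cycle 17: - // r0:3,r1:Add1,r2:13,r3:7,r4:Add3,r5:Mul1
cycle 18: CDB Add1=4 // r0:3,r1:4,r2:13,r3:7,r4:Add3,r5:Mul1
cycle 19: CDB Add2=6 // r0:3,r1:4,r2:13,r3:7,r4:Add3,r5:Mul1
cycle 20: CDB Mul1=39 // r0:3,r1:4,r2:13,r3:7,r4:Add3,r5:39
cycle 21: - // r0:3,r1:4,r2:13,r3:7,r4:Add3,r5:39

STATUS = VALUE 13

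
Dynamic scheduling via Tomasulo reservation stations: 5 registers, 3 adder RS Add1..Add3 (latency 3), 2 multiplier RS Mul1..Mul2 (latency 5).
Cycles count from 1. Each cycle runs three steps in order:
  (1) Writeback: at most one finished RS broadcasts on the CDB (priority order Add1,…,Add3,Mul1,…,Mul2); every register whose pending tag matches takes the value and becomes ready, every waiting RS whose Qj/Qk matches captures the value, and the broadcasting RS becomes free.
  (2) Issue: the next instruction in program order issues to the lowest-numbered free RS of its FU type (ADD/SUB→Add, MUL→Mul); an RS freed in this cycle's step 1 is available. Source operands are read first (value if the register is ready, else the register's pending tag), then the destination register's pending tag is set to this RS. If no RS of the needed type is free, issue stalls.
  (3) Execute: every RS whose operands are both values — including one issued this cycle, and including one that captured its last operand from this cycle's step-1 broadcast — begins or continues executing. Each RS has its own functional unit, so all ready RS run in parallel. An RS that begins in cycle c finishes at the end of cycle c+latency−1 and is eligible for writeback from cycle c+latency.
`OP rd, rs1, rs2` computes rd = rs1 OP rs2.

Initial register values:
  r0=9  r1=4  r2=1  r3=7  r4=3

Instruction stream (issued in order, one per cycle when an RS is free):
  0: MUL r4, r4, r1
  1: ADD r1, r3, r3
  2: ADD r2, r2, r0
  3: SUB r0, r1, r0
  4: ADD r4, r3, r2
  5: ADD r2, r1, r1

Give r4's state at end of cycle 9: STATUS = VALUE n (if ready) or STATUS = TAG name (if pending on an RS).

STATUS = VALUE 17

cycle 1: issue MUL r4<-Mul1 // r0:9,r1:4,r2:1,r3:7,r4:Mul1
cycle 2: issue ADD r1<-Add1 // r0:9,r1:Add1,r2:1,r3:7,r4:Mul1
cycle 3: issue ADD r2<-Add2 // r0:9,r1:Add1,r2:Add2,r3:7,r4:Mul1
cycle 4: issue SUB r0<-Add3 // r0:Add3,r1:Add1,r2:Add2,r3:7,r4:Mul1
cycle 5: CDB Add1=14; issue ADD r4<-Add1 // r0:Add3,r1:14,r2:Add2,r3:7,r4:Add1
cycle 6: CDB Add2=10; issue ADD r2<-Add2 // r0:Add3,r1:14,r2:Add2,r3:7,r4:Add1
cycle 7: CDB Mul1=12 // r0:Add3,r1:14,r2:Add2,r3:7,r4:Add1
cycle 8: CDB Add3=5 // r0:5,r1:14,r2:Add2,r3:7,r4:Add1
cycle 9: CDB Add1=17 // r0:5,r1:14,r2:Add2,r3:7,r4:17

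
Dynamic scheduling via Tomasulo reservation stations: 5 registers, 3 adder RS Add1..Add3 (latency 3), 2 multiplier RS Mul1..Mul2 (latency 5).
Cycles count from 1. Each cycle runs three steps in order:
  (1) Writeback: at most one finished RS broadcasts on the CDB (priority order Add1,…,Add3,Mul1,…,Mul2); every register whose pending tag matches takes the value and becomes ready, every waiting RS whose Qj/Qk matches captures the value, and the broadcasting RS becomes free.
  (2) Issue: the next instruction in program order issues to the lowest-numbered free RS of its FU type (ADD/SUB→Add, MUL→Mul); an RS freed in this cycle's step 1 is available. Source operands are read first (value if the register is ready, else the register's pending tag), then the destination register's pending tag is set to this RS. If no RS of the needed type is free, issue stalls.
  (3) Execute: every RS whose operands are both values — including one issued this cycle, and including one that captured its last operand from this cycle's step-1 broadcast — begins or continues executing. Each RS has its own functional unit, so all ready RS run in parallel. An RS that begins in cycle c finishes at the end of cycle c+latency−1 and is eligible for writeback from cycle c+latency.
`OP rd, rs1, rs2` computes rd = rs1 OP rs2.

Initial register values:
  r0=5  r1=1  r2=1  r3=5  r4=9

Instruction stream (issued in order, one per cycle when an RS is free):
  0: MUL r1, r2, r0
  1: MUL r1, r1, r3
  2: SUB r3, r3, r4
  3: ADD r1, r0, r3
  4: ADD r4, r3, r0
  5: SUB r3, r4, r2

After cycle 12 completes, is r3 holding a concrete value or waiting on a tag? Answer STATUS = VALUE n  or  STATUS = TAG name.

STATUS = TAG Add1

c1: issue MUL r1<-Mul1 | r0:5,r1:Mul1,r2:1,r3:5,r4:9
c2: issue MUL r1<-Mul2 | r0:5,r1:Mul2,r2:1,r3:5,r4:9
c3: issue SUB r3<-Add1 | r0:5,r1:Mul2,r2:1,r3:Add1,r4:9
c4: issue ADD r1<-Add2 | r0:5,r1:Add2,r2:1,r3:Add1,r4:9
c5: issue ADD r4<-Add3 | r0:5,r1:Add2,r2:1,r3:Add1,r4:Add3
c6: CDB Add1=-4; issue SUB r3<-Add1 | r0:5,r1:Add2,r2:1,r3:Add1,r4:Add3
c7: CDB Mul1=5 | r0:5,r1:Add2,r2:1,r3:Add1,r4:Add3
c8: - | r0:5,r1:Add2,r2:1,r3:Add1,r4:Add3
c9: CDB Add2=1 | r0:5,r1:1,r2:1,r3:Add1,r4:Add3
c10: CDB Add3=1 | r0:5,r1:1,r2:1,r3:Add1,r4:1
c11: - | r0:5,r1:1,r2:1,r3:Add1,r4:1
c12: CDB Mul2=25 | r0:5,r1:1,r2:1,r3:Add1,r4:1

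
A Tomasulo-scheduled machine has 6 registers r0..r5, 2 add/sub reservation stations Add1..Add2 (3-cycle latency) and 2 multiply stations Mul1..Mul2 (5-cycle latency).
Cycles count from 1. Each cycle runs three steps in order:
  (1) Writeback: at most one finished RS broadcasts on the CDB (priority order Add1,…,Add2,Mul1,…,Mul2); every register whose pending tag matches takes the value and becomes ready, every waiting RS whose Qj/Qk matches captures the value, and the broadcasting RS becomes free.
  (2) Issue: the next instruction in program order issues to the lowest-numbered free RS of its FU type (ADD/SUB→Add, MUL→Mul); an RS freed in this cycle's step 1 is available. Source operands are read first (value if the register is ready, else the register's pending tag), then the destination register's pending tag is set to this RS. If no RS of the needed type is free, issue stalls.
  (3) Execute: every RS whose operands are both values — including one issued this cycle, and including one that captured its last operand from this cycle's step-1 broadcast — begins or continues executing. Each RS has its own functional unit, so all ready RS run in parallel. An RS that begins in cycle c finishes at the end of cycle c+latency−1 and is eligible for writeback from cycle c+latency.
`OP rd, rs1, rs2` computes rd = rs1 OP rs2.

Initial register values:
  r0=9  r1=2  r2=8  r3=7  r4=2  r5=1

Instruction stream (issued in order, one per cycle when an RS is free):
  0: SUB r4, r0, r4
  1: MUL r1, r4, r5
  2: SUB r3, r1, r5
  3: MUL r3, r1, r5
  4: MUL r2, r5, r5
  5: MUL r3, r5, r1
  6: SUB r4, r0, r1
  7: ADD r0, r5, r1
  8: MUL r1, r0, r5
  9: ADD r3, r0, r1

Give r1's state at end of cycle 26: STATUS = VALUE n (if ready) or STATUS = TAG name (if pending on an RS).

c1: issue SUB r4<-Add1 | r0:9,r1:2,r2:8,r3:7,r4:Add1,r5:1
c2: issue MUL r1<-Mul1 | r0:9,r1:Mul1,r2:8,r3:7,r4:Add1,r5:1
c3: issue SUB r3<-Add2 | r0:9,r1:Mul1,r2:8,r3:Add2,r4:Add1,r5:1
c4: CDB Add1=7; issue MUL r3<-Mul2 | r0:9,r1:Mul1,r2:8,r3:Mul2,r4:7,r5:1
c5: stall | r0:9,r1:Mul1,r2:8,r3:Mul2,r4:7,r5:1
c6: stall | r0:9,r1:Mul1,r2:8,r3:Mul2,r4:7,r5:1
c7: stall | r0:9,r1:Mul1,r2:8,r3:Mul2,r4:7,r5:1
c8: stall | r0:9,r1:Mul1,r2:8,r3:Mul2,r4:7,r5:1
c9: CDB Mul1=7; issue MUL r2<-Mul1 | r0:9,r1:7,r2:Mul1,r3:Mul2,r4:7,r5:1
c10: stall | r0:9,r1:7,r2:Mul1,r3:Mul2,r4:7,r5:1
c11: stall | r0:9,r1:7,r2:Mul1,r3:Mul2,r4:7,r5:1
c12: CDB Add2=6; stall | r0:9,r1:7,r2:Mul1,r3:Mul2,r4:7,r5:1
c13: stall | r0:9,r1:7,r2:Mul1,r3:Mul2,r4:7,r5:1
c14: CDB Mul1=1; issue MUL r3<-Mul1 | r0:9,r1:7,r2:1,r3:Mul1,r4:7,r5:1
c15: CDB Mul2=7; issue SUB r4<-Add1 | r0:9,r1:7,r2:1,r3:Mul1,r4:Add1,r5:1
c16: issue ADD r0<-Add2 | r0:Add2,r1:7,r2:1,r3:Mul1,r4:Add1,r5:1
c17: issue MUL r1<-Mul2 | r0:Add2,r1:Mul2,r2:1,r3:Mul1,r4:Add1,r5:1
c18: CDB Add1=2; issue ADD r3<-Add1 | r0:Add2,r1:Mul2,r2:1,r3:Add1,r4:2,r5:1
c19: CDB Add2=8 | r0:8,r1:Mul2,r2:1,r3:Add1,r4:2,r5:1
c20: CDB Mul1=7 | r0:8,r1:Mul2,r2:1,r3:Add1,r4:2,r5:1
c21: - | r0:8,r1:Mul2,r2:1,r3:Add1,r4:2,r5:1
c22: - | r0:8,r1:Mul2,r2:1,r3:Add1,r4:2,r5:1
c23: - | r0:8,r1:Mul2,r2:1,r3:Add1,r4:2,r5:1
c24: CDB Mul2=8 | r0:8,r1:8,r2:1,r3:Add1,r4:2,r5:1
c25: - | r0:8,r1:8,r2:1,r3:Add1,r4:2,r5:1
c26: - | r0:8,r1:8,r2:1,r3:Add1,r4:2,r5:1

STATUS = VALUE 8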